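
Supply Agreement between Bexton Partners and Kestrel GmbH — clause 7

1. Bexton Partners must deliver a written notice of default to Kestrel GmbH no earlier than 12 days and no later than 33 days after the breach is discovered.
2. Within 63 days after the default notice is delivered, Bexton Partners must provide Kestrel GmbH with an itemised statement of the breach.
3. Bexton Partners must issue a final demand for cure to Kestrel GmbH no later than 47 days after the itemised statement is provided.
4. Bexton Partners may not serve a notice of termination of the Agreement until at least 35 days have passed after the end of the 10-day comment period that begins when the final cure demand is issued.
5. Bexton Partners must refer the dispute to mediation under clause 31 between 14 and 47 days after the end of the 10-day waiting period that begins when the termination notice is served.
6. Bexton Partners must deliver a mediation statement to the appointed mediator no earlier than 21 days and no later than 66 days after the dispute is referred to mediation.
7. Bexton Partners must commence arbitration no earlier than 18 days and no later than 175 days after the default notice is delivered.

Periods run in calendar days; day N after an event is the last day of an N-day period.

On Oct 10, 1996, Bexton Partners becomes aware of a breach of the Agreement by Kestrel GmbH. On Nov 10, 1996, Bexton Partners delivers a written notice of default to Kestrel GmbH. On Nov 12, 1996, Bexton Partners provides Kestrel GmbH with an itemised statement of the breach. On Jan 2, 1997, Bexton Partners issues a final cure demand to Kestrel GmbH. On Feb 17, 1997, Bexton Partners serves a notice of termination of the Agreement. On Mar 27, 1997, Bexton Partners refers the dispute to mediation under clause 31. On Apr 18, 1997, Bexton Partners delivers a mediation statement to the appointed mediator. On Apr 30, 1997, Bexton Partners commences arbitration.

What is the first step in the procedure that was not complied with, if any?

Step 1 — 12 and 33 days from Oct 10, 1996 (when the breach is discovered) are Oct 22, 1996 and Nov 12, 1996 respectively; done Nov 10, 1996, which is between those dates.
Step 2 — counting 63 days from Nov 10, 1996 (when the default notice is delivered) gives a deadline of Jan 12, 1997; done Nov 12, 1996 — timely.
Step 3 — counting 47 days from Nov 12, 1996 (when the itemised statement is provided) gives a deadline of Dec 29, 1996; Jan 2, 1997 misses that deadline by 4 days.

Step 3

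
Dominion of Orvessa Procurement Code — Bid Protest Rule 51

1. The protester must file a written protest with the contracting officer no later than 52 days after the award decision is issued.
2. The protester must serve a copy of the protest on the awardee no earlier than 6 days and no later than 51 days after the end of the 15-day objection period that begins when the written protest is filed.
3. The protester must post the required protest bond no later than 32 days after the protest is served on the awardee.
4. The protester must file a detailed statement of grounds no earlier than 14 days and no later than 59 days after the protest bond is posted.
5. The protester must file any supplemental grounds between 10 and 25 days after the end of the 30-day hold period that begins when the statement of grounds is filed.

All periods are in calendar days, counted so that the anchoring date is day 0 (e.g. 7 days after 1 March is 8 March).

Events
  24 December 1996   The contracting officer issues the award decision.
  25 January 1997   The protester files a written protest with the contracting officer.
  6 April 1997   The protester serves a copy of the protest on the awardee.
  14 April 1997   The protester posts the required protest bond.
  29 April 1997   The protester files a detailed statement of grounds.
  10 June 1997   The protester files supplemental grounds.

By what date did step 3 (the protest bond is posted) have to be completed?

Step 3 runs from 6 April 1997, when the protest is served on the awardee. 32 days after 6 April 1997 is 8 May 1997.

8 May 1997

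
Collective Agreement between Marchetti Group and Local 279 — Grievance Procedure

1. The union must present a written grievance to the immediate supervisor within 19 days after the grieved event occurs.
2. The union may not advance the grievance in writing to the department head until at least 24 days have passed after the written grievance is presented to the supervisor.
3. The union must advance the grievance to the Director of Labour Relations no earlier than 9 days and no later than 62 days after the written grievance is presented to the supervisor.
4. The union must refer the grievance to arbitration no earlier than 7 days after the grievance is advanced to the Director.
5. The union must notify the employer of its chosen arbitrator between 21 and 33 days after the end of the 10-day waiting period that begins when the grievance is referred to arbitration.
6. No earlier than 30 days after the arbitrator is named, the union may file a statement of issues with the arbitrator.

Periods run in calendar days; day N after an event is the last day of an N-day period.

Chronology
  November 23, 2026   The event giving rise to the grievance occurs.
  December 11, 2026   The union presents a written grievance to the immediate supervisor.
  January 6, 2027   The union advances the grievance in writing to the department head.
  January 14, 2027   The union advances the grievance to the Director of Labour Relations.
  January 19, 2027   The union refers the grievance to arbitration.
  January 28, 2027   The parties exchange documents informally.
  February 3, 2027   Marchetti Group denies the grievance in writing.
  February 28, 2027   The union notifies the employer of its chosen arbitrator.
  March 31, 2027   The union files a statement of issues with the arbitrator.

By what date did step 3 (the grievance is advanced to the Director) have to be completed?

February 11, 2027

Step 3 runs from December 11, 2026, when the written grievance is presented to the supervisor. The window is 9–62 days after December 11, 2026; it closes on February 11, 2027.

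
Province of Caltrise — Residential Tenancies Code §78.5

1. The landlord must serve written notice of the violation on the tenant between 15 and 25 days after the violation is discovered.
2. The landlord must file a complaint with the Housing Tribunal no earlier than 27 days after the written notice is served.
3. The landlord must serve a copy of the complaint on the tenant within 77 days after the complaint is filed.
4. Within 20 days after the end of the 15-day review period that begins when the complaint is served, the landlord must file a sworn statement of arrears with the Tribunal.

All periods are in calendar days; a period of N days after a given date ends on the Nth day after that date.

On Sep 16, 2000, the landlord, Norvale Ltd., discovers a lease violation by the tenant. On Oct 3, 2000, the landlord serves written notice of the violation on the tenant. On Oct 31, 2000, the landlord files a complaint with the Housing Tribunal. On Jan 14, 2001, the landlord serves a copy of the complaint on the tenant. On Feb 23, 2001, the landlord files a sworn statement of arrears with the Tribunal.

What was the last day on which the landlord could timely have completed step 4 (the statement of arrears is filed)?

Feb 18, 2001

The complaint is served on Jan 14, 2001; the 15-day review period therefore ends Jan 29, 2001, and step 4 runs from that date. 20 days after Jan 29, 2001 is Feb 18, 2001.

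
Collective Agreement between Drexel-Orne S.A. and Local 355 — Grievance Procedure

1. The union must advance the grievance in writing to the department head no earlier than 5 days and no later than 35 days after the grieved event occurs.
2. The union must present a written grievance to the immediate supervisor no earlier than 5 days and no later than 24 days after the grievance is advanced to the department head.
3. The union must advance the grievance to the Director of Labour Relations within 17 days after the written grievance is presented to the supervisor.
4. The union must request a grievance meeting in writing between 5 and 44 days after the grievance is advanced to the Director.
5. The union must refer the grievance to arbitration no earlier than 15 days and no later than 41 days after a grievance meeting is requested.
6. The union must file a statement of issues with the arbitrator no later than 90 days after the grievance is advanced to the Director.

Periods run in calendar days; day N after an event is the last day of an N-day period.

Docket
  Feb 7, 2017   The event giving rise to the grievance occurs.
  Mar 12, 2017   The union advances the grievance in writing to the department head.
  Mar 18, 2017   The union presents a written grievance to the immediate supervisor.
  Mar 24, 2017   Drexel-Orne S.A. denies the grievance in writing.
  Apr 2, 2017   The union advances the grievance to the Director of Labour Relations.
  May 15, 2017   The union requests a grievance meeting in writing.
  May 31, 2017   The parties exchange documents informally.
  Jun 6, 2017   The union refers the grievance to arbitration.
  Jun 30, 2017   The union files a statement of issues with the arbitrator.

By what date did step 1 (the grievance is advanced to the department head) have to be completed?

Mar 14, 2017

Step 1 runs from Feb 7, 2017, when the grieved event occurs. The window is 5–35 days after Feb 7, 2017; it closes on Mar 14, 2017.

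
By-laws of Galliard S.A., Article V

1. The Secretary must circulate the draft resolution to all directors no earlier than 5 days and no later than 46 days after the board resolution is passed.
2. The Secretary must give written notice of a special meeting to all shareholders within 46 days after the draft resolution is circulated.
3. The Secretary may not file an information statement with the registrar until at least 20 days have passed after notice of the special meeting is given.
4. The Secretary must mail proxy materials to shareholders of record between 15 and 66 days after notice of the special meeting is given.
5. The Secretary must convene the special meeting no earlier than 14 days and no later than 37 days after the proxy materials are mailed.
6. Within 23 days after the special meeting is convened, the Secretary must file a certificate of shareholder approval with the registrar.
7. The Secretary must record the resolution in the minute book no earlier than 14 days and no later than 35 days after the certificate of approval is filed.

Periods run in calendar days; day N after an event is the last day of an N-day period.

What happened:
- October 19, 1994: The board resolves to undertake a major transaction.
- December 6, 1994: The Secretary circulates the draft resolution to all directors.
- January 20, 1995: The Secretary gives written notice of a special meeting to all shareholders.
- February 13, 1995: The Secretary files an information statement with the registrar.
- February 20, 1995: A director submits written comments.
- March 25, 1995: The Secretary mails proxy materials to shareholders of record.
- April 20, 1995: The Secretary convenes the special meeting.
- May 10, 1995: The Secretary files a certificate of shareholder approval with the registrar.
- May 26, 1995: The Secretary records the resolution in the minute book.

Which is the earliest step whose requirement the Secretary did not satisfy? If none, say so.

Step 1

Step 1 — 5 and 46 days from October 19, 1994 (when the board resolution is passed) are October 24, 1994 and December 4, 1994 respectively; done December 6, 1994 — 2 days after the window closed.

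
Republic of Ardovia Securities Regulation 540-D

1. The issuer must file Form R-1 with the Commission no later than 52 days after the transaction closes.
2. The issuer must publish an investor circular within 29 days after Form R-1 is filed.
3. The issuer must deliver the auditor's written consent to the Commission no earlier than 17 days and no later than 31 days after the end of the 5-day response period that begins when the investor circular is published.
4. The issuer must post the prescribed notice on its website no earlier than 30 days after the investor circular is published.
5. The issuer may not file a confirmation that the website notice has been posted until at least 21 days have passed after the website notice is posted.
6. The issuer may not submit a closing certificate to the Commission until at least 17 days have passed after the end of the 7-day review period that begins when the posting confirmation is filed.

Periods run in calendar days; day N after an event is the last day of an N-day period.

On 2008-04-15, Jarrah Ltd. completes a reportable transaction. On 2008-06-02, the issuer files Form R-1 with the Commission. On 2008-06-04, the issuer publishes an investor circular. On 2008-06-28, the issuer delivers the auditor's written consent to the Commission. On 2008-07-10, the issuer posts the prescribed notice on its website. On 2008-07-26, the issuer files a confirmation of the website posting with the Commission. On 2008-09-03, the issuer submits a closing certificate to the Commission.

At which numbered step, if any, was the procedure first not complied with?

Step 5

Step 1: 52 days after 2008-04-15 (when the transaction closes) is 2008-06-06; done 2008-06-02 — timely.
Step 2: 29 days after 2008-06-02 (when Form R-1 is filed) is 2008-07-01; done 2008-06-04 — timely.
Step 3: the window is 17–31 days after 2008-06-09 (end of the 5-day response period, which began when the investor circular is published on 2008-06-04), so 2008-06-26 through 2008-07-10; done 2008-06-28, which is between those dates.
Step 4: the earliest permitted date is 30 days after 2008-06-04 (when the investor circular is published), i.e. 2008-07-04; done 2008-07-10 — permitted.
Step 5: the earliest permitted date is 21 days after 2008-07-10 (when the website notice is posted), i.e. 2008-07-31; done 2008-07-26 — 5 days too early.
No need to go further; step 5 was not satisfied.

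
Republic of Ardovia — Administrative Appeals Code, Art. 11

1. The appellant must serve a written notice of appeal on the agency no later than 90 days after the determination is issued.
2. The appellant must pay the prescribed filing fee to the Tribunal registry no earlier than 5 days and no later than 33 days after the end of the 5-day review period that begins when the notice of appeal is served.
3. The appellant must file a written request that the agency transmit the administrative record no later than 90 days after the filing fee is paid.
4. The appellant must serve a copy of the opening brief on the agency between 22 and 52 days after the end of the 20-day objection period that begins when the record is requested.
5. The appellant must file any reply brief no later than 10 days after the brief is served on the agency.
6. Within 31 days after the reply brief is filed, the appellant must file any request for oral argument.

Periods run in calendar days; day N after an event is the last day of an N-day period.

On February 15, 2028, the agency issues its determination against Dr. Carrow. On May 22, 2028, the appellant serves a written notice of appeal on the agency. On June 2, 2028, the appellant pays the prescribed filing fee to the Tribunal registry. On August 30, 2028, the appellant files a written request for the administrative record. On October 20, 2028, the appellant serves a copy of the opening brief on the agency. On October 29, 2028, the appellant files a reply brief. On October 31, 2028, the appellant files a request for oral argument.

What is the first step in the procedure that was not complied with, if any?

Step 1 — counting 90 days from February 15, 2028 (when the determination is issued) gives a deadline of May 15, 2028; May 22, 2028 misses that deadline by 7 days.
That is the first point of non-compliance.

Step 1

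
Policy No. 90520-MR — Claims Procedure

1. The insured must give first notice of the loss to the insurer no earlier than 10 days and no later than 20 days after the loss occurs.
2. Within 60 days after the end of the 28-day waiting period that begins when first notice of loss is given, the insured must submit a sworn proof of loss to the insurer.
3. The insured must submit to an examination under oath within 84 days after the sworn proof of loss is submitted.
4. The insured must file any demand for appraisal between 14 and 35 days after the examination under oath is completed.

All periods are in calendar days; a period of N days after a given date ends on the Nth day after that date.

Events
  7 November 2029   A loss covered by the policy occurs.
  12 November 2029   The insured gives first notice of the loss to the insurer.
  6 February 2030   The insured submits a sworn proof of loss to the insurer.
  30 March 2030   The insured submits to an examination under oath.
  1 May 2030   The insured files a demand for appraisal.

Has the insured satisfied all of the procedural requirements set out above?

No

Step 1: the window is 10–20 days after 7 November 2029 (when the loss occurs), so 17 November 2029 through 27 November 2029; done 12 November 2029 — 5 days before the window opened.
No need to go further; step 1 was not satisfied.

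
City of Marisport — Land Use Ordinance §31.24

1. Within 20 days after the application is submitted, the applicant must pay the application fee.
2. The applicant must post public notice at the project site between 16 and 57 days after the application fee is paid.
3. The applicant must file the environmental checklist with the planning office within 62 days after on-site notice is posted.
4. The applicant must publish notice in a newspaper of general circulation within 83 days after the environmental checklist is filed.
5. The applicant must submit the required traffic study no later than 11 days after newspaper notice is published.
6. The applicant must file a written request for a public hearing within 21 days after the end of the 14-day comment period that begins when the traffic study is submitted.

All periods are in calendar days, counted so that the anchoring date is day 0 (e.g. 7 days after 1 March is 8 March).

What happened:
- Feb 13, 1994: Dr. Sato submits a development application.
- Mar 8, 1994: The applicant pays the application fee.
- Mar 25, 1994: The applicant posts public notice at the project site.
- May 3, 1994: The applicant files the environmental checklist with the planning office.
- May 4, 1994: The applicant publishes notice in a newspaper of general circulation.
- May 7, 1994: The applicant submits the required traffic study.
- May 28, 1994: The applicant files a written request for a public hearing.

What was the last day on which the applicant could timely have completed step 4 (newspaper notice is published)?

Step 4 runs from May 3, 1994, when the environmental checklist is filed. 83 days after May 3, 1994 is Jul 25, 1994.

Jul 25, 1994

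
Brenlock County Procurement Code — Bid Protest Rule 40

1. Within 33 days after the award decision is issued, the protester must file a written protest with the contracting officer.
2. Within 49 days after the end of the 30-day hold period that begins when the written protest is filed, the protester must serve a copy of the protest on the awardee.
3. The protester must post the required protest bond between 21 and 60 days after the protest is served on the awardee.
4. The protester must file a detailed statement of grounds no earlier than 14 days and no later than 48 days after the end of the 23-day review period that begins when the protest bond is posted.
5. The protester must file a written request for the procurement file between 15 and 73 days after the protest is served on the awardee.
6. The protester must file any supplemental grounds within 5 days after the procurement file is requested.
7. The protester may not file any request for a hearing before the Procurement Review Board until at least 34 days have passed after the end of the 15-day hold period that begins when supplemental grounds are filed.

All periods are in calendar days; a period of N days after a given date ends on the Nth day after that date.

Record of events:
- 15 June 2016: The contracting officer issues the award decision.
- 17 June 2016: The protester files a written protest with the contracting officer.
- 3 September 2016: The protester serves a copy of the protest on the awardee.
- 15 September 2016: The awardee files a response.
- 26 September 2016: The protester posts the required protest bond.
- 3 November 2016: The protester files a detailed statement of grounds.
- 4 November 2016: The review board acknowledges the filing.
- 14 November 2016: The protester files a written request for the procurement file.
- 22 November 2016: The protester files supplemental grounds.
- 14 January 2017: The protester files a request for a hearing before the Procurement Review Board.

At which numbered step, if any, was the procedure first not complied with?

Step 6

(1) due by 15 June 2016 + 33 days = 18 July 2016; 17 June 2016 is within that limit.
(2) due by 17 July 2016 + 49 days = 4 September 2016; done 3 September 2016 — timely.
(3) the permitted window runs from 3 September 2016 + 21 = 24 September 2016 to 3 September 2016 + 60 = 2 November 2016; done 26 September 2016, which is between those dates.
(4) the permitted window runs from 19 October 2016 + 14 = 2 November 2016 to 19 October 2016 + 48 = 6 December 2016; done 3 November 2016 — within the window.
(5) the permitted window runs from 3 September 2016 + 15 = 18 September 2016 to 3 September 2016 + 73 = 15 November 2016; done 14 November 2016 — within the window.
(6) due by 14 November 2016 + 5 days = 19 November 2016; done 22 November 2016 — 3 days late.
Later steps need not be reached.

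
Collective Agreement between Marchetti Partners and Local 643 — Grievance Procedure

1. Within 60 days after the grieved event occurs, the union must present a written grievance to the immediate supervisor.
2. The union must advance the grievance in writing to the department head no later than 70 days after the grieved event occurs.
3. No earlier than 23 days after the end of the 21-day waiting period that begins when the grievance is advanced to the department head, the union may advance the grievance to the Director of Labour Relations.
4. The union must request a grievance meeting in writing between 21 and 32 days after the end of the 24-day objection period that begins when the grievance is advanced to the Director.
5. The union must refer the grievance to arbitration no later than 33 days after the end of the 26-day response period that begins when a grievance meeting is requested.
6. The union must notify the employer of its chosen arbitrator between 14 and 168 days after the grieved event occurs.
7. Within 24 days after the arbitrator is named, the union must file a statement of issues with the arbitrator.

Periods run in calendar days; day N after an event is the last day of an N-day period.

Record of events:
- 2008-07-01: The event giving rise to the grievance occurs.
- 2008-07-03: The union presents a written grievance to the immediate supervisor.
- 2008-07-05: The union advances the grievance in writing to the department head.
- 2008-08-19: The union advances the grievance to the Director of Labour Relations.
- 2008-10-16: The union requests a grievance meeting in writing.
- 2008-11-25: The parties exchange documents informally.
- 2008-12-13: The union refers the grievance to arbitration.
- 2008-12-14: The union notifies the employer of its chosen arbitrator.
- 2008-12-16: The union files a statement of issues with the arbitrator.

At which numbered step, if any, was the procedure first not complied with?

(1) due by 2008-07-01 + 60 days = 2008-08-30; 2008-07-03 is within that limit.
(2) due by 2008-07-01 + 70 days = 2008-09-09; completed 2008-07-05, before the deadline.
(3) permitted from 2008-07-26 + 23 days = 2008-08-18 onward; done 2008-08-19, after the minimum wait.
(4) the permitted window runs from 2008-09-12 + 21 = 2008-10-03 to 2008-09-12 + 32 = 2008-10-14; done 2008-10-16 — 2 days after the window closed.
The analysis stops there.

Step 4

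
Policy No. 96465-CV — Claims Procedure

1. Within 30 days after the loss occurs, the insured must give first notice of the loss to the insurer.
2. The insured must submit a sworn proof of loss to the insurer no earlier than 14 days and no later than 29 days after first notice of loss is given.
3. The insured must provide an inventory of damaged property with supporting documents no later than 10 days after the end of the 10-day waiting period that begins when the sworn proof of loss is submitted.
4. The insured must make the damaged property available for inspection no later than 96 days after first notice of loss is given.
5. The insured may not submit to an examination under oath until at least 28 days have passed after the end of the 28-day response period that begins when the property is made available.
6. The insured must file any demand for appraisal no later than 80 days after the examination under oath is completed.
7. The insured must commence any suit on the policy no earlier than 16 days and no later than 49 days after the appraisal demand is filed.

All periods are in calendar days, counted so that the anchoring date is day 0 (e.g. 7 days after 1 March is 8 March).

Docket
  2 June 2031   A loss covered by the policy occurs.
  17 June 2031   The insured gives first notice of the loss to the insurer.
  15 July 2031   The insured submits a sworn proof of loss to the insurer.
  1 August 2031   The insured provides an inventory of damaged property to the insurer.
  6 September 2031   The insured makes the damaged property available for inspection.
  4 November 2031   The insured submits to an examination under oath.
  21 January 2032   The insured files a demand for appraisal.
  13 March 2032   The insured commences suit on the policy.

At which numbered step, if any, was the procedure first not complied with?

Step 1: 30 days after 2 June 2031 (when the loss occurs) is 2 July 2031; 17 June 2031 is within that limit.
Step 2: the window is 14–29 days after 17 June 2031 (when first notice of loss is given), so 1 July 2031 through 16 July 2031; 15 July 2031 falls inside that range.
Step 3: 10 days after 25 July 2031 (end of the 10-day waiting period, which began when the sworn proof of loss is submitted on 15 July 2031) is 4 August 2031; 1 August 2031 is within that limit.
Step 4: 96 days after 17 June 2031 (when first notice of loss is given) is 21 September 2031; completed 6 September 2031, before the deadline.
Step 5: the earliest permitted date is 28 days after 4 October 2031 (end of the 28-day response period, which began when the property is made available on 6 September 2031), i.e. 1 November 2031; done 4 November 2031 — permitted.
Step 6: 80 days after 4 November 2031 (when the examination under oath is completed) is 23 January 2032; done 21 January 2032 — timely.
Step 7: the window is 16–49 days after 21 January 2032 (when the appraisal demand is filed), so 6 February 2032 through 10 March 2032; 13 March 2032 is 3 days past the end of the window.
No need to go further; step 7 was not satisfied.

Step 7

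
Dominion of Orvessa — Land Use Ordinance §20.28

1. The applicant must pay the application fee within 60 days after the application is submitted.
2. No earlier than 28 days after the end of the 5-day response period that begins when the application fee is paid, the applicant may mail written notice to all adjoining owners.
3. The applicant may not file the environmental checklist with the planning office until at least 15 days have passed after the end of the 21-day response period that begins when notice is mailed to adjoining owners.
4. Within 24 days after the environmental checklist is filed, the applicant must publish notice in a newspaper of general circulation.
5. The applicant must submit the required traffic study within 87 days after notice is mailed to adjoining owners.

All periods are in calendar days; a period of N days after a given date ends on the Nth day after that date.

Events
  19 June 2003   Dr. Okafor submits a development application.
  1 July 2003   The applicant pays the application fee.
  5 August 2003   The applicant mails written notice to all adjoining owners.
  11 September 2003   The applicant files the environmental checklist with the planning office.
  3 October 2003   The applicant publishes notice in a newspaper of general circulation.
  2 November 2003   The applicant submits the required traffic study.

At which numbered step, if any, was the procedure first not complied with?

Step 1 — counting 60 days from 19 June 2003 (when the application is submitted) gives a deadline of 18 August 2003; done 1 July 2003 — timely.
Step 2 — must wait 28 days from 6 July 2003 (end of the 5-day response period, which began when the application fee is paid on 1 July 2003), so not before 3 August 2003; done 5 August 2003 — permitted.
Step 3 — must wait 15 days from 26 August 2003 (end of the 21-day response period, which began when notice is mailed to adjoining owners on 5 August 2003), so not before 10 September 2003; done 11 September 2003, after the minimum wait.
Step 4 — counting 24 days from 11 September 2003 (when the environmental checklist is filed) gives a deadline of 5 October 2003; completed 3 October 2003, before the deadline.
Step 5 — counting 87 days from 5 August 2003 (when notice is mailed to adjoining owners) gives a deadline of 31 October 2003; done 2 November 2003 — 2 days late.

Step 5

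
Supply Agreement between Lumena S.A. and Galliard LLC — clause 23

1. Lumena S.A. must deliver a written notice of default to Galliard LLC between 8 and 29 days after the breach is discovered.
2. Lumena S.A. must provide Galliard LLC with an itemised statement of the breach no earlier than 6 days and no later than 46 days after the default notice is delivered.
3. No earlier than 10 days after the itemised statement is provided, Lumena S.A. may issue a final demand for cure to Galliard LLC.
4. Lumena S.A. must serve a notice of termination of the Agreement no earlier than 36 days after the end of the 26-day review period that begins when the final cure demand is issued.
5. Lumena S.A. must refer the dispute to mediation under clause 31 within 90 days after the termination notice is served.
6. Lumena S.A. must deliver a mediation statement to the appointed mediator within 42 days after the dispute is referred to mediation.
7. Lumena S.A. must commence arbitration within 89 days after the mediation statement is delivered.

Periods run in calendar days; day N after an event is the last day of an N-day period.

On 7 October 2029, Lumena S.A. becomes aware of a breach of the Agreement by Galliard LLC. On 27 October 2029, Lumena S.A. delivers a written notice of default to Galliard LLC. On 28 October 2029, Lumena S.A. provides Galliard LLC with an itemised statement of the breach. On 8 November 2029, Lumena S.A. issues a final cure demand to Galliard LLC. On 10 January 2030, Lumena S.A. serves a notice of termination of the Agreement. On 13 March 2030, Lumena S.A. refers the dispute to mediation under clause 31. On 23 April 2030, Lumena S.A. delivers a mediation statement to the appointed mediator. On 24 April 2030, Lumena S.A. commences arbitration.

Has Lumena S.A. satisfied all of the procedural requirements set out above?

Step 1: the window is 8–29 days after 7 October 2029 (when the breach is discovered), so 15 October 2029 through 5 November 2029; 27 October 2029 falls inside that range.
Step 2: the window is 6–46 days after 27 October 2029 (when the default notice is delivered), so 2 November 2029 through 12 December 2029; done 28 October 2029 — 5 days before the window opened.

No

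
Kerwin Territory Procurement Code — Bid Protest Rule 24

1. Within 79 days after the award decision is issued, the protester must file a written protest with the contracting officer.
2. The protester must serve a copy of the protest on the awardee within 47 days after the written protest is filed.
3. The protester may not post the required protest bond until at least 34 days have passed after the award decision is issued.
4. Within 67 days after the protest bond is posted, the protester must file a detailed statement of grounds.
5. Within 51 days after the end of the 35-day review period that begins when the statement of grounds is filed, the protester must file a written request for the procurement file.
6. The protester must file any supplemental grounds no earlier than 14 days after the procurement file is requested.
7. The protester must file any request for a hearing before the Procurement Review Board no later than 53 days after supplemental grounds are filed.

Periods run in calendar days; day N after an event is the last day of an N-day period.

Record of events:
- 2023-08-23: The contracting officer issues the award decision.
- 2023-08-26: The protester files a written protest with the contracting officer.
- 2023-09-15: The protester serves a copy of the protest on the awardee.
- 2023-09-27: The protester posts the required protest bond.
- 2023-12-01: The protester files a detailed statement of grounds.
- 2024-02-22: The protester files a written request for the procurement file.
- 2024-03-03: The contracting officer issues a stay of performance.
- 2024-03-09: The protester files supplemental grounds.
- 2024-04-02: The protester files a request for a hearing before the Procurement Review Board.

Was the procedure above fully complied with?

Yes

Step 1: 79 days after 2023-08-23 (when the award decision is issued) is 2023-11-10; done 2023-08-26 — timely.
Step 2: 47 days after 2023-08-26 (when the written protest is filed) is 2023-10-12; done 2023-09-15 — timely.
Step 3: the earliest permitted date is 34 days after 2023-08-23 (when the award decision is issued), i.e. 2023-09-26; 2023-09-27 is on or after that date.
Step 4: 67 days after 2023-09-27 (when the protest bond is posted) is 2023-12-03; completed 2023-12-01, before the deadline.
Step 5: 51 days after 2024-01-05 (end of the 35-day review period, which began when the statement of grounds is filed on 2023-12-01) is 2024-02-25; done 2024-02-22 — timely.
Step 6: the earliest permitted date is 14 days after 2024-02-22 (when the procurement file is requested), i.e. 2024-03-07; done 2024-03-09, after the minimum wait.
Step 7: 53 days after 2024-03-09 (when supplemental grounds are filed) is 2024-05-01; done 2024-04-02 — timely.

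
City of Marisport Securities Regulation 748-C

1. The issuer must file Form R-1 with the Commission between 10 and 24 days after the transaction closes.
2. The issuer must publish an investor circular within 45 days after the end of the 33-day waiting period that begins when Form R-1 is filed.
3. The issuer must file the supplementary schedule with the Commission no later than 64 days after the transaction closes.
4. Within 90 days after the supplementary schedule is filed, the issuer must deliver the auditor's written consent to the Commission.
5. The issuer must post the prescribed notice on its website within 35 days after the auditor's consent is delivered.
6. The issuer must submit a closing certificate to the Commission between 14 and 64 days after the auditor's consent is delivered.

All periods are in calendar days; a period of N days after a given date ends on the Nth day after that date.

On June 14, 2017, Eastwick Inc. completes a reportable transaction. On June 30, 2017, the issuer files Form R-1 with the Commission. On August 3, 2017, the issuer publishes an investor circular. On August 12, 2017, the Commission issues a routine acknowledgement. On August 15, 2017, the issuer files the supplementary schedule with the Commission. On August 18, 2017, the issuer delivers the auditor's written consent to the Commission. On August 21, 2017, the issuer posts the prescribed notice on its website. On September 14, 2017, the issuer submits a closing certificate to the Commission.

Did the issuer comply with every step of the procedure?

(1) the permitted window runs from June 14, 2017 + 10 = June 24, 2017 to June 14, 2017 + 24 = July 8, 2017; June 30, 2017 falls inside that range.
(2) due by August 2, 2017 + 45 days = September 16, 2017; completed August 3, 2017, before the deadline.
(3) due by June 14, 2017 + 64 days = August 17, 2017; completed August 15, 2017, before the deadline.
(4) due by August 15, 2017 + 90 days = November 13, 2017; August 18, 2017 is within that limit.
(5) due by August 18, 2017 + 35 days = September 22, 2017; August 21, 2017 is within that limit.
(6) the permitted window runs from August 18, 2017 + 14 = September 1, 2017 to August 18, 2017 + 64 = October 21, 2017; September 14, 2017 falls inside that range.

Yes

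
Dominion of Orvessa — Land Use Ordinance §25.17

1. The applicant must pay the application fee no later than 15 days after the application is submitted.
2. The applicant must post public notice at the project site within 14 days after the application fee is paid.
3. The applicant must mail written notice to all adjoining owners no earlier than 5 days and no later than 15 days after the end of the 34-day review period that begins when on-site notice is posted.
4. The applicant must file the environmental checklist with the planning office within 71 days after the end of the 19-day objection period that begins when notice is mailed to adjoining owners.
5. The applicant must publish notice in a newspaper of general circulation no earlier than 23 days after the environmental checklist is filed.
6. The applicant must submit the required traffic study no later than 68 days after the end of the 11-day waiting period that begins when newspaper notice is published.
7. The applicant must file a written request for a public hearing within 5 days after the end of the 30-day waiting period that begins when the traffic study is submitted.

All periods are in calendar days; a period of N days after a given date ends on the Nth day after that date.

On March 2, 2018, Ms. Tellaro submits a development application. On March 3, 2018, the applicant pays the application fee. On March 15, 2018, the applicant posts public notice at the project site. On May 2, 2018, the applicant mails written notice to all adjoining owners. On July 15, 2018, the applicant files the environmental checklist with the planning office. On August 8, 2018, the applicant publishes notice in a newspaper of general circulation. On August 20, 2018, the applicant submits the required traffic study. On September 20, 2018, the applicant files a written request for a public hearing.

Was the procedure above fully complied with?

Yes

(1) due by March 2, 2018 + 15 days = March 17, 2018; completed March 3, 2018, before the deadline.
(2) due by March 3, 2018 + 14 days = March 17, 2018; March 15, 2018 is within that limit.
(3) the permitted window runs from April 18, 2018 + 5 = April 23, 2018 to April 18, 2018 + 15 = May 3, 2018; done May 2, 2018 — within the window.
(4) due by May 21, 2018 + 71 days = July 31, 2018; done July 15, 2018 — timely.
(5) permitted from July 15, 2018 + 23 days = August 7, 2018 onward; done August 8, 2018 — permitted.
(6) due by August 19, 2018 + 68 days = October 26, 2018; completed August 20, 2018, before the deadline.
(7) due by September 19, 2018 + 5 days = September 24, 2018; September 20, 2018 is within that limit.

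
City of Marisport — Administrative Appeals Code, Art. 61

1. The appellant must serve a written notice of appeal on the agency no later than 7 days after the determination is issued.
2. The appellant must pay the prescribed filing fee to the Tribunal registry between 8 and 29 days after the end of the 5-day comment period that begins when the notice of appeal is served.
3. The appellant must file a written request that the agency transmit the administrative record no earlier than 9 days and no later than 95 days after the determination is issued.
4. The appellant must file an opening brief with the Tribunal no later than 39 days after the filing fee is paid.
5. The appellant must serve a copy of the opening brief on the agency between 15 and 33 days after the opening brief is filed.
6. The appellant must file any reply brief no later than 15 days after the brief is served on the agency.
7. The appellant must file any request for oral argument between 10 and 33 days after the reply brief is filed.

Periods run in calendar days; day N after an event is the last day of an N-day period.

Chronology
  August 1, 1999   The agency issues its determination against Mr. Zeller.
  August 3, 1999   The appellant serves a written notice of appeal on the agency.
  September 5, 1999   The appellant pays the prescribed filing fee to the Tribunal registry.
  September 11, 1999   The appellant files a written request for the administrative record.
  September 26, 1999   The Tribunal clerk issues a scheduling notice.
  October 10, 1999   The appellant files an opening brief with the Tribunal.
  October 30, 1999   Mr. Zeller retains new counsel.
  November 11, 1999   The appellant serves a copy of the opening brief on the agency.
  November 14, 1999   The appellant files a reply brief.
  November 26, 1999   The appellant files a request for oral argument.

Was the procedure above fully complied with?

Step 1: 7 days after August 1, 1999 (when the determination is issued) is August 8, 1999; August 3, 1999 is within that limit.
Step 2: the window is 8–29 days after August 8, 1999 (end of the 5-day comment period, which began when the notice of appeal is served on August 3, 1999), so August 16, 1999 through September 6, 1999; done September 5, 1999, which is between those dates.
Step 3: the window is 9–95 days after August 1, 1999 (when the determination is issued), so August 10, 1999 through November 4, 1999; September 11, 1999 falls inside that range.
Step 4: 39 days after September 5, 1999 (when the filing fee is paid) is October 14, 1999; October 10, 1999 is within that limit.
Step 5: the window is 15–33 days after October 10, 1999 (when the opening brief is filed), so October 25, 1999 through November 12, 1999; done November 11, 1999 — within the window.
Step 6: 15 days after November 11, 1999 (when the brief is served on the agency) is November 26, 1999; November 14, 1999 is within that limit.
Step 7: the window is 10–33 days after November 14, 1999 (when the reply brief is filed), so November 24, 1999 through December 17, 1999; done November 26, 1999 — within the window.

Yes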